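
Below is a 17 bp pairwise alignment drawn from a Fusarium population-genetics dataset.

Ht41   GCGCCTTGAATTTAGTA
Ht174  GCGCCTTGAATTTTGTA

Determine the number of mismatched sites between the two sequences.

1

The sequences differ at position 14 (A/T).
That gives 1 mismatch out of 17 aligned sites, so the Hamming distance is 1.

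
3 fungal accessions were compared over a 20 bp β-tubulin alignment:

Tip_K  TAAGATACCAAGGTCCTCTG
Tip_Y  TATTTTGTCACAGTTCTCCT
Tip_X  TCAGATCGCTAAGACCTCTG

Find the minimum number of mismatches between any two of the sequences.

6

Pairwise Hamming distances:
  Tip_K vs Tip_Y: 10
  Tip_K vs Tip_X: 6
  Tip_Y vs Tip_X: 12
The smallest is 6, between Tip_K and Tip_X.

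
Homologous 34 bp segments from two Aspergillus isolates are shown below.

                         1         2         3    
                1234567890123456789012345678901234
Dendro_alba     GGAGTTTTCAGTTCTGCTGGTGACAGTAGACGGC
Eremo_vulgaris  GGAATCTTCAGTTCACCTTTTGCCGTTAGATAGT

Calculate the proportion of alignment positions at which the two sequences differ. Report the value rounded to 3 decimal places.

0.353

The sequences differ at positions 4 (G/A), 6 (T/C), 15 (T/A), 16 (G/C), 19 (G/T), 20 (G/T), 23 (A/C), 25 (A/G), 26 (G/T), 31 (C/T), 32 (G/A), 34 (C/T).
There are 12 differences over 34 sites, so p = 12/34 = 0.353.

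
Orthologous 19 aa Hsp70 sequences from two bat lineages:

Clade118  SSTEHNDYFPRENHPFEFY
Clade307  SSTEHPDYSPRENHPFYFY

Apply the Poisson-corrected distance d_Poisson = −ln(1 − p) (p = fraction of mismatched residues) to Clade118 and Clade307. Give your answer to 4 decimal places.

0.1719

Mismatches occur at site 6 (N↔P), site 9 (F↔S), site 17 (E↔Y).
p = 3/19 = 0.157895.
d = −ln(1 − 0.157895) = −ln(0.842105) = 0.1719.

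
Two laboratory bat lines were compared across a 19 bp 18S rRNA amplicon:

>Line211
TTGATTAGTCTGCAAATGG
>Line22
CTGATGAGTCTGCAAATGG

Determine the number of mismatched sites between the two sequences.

2

The sequences differ at positions 1 (T/C), 6 (T/G).
That gives 2 mismatches out of 19 aligned sites, so the Hamming distance is 2.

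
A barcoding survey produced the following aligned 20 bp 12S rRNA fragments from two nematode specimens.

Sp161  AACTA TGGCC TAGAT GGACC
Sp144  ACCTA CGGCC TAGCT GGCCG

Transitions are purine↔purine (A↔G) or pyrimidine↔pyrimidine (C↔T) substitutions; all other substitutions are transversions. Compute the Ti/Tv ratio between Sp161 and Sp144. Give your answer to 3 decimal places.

0.250

The sequences differ at positions 2 (A/C, transversion), 6 (T/C, transition), 14 (A/C, transversion), 18 (A/C, transversion), 20 (C/G, transversion).
Of the 5 differences, 1 transition and 4 transversions, so Ti/Tv = 1/4 = 0.250.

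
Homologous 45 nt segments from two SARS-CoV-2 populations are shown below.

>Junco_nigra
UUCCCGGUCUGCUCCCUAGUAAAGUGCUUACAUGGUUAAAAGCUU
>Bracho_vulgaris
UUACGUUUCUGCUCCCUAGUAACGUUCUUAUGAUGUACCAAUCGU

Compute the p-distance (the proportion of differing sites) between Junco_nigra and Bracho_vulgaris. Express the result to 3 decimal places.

Mismatches occur at site 3 (C↔A), site 5 (C↔G), site 6 (G↔U), site 7 (G↔U), site 23 (A↔C), site 26 (G↔U), site 31 (C↔U), site 32 (A↔G), site 33 (U↔A), site 34 (G↔U), site 37 (U↔A), site 38 (A↔C), site 39 (A↔C), site 42 (G↔U), site 44 (U↔G).
There are 15 differences over 45 sites, so p = 15/45 = 0.333.

0.333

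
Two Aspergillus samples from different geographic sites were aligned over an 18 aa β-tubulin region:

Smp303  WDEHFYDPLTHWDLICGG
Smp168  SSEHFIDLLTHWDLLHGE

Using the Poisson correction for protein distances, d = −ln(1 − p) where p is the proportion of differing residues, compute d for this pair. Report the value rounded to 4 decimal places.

0.4925

Mismatches occur at site 1 (W↔S), site 2 (D↔S), site 6 (Y↔I), site 8 (P↔L), site 15 (I↔L), site 16 (C↔H), site 18 (G↔E).
p = 7/18 = 0.388889.
d = −ln(1 − 0.388889) = −ln(0.611111) = 0.4925.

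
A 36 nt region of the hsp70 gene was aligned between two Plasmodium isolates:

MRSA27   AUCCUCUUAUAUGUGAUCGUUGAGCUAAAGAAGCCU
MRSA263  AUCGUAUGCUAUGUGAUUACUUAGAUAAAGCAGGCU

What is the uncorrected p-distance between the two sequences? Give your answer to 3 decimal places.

Mismatches occur at site 4 (C/G), site 6 (C/A), site 8 (U/G), site 9 (A/C), site 18 (C/U), site 19 (G/A), site 20 (U/C), site 22 (G/U), site 25 (C/A), site 31 (A/C), site 34 (C/G).
There are 11 differences over 36 sites, so p = 11/36 = 0.306.

0.306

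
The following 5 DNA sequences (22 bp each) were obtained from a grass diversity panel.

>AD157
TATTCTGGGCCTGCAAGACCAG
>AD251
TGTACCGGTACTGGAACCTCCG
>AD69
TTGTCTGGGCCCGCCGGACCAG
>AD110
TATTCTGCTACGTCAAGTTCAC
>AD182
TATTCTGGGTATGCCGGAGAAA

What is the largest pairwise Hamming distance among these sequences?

Pairwise Hamming distances:
  AD157 vs AD251: 10
  AD157 vs AD69: 5
  AD157 vs AD110: 8
  AD157 vs AD182: 7
  AD251 vs AD69: 14
  AD251 vs AD110: 11
  AD251 vs AD182: 15
  AD69 vs AD110: 12
  AD69 vs AD182: 8
  AD110 vs AD182: 12
The largest is 15, between AD251 and AD182.

15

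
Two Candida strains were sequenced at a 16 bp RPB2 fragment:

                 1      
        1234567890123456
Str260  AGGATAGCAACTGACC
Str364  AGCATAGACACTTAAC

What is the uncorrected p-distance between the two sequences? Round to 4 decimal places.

0.3125

Mismatches occur at site 3 (G/C), site 8 (C/A), site 9 (A/C), site 13 (G/T), site 15 (C/A).
There are 5 differences over 16 sites, so p = 5/16 = 0.3125.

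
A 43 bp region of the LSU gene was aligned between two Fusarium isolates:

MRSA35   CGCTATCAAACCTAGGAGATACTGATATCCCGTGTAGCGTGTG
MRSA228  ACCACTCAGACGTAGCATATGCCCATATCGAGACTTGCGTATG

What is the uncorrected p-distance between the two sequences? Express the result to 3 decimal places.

0.395

Mismatches occur at site 1 (C↔A), site 2 (G↔C), site 4 (T↔A), site 5 (A↔C), site 9 (A↔G), site 12 (C↔G), site 16 (G↔C), site 18 (G↔T), site 21 (A↔G), site 23 (T↔C), site 24 (G↔C), site 30 (C↔G), site 31 (C↔A), site 33 (T↔A), site 34 (G↔C), site 36 (A↔T), site 41 (G↔A).
There are 17 differences over 43 sites, so p = 17/43 = 0.395.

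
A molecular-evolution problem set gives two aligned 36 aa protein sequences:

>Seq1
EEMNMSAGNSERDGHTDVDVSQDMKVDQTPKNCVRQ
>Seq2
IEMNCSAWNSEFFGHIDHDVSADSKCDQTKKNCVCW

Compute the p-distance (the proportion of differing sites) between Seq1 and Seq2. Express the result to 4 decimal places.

The sequences differ at positions 1 (E/I), 5 (M/C), 8 (G/W), 12 (R/F), 13 (D/F), 16 (T/I), 18 (V/H), 22 (Q/A), 24 (M/S), 26 (V/C), 30 (P/K), 35 (R/C), 36 (Q/W).
There are 13 differences over 36 sites, so p = 13/36 = 0.3611.

0.3611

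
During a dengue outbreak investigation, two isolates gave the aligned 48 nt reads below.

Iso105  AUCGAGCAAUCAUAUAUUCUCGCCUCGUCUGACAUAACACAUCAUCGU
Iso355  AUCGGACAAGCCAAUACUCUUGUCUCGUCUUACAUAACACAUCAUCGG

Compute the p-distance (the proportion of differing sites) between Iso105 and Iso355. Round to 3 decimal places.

Mismatches occur at site 5 (A/G), site 6 (G/A), site 10 (U/G), site 12 (A/C), site 13 (U/A), site 17 (U/C), site 21 (C/U), site 23 (C/U), site 31 (G/U), site 48 (U/G).
There are 10 differences over 48 sites, so p = 10/48 = 0.208.

0.208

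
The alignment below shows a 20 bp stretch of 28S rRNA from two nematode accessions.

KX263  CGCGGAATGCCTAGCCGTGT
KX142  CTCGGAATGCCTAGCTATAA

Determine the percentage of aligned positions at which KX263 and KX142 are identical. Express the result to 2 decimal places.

Differing sites — 2:G/T; 16:C/T; 17:G/A; 19:G/A; 20:T/A.
15 of the 20 sites match, so the percent identity is 15/20 × 100 = 75.00%.

75.00%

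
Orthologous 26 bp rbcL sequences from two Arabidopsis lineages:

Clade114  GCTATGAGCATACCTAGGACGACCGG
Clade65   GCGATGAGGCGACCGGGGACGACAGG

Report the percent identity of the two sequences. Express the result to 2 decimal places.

Mismatches occur at site 3 (T→G), site 9 (C→G), site 10 (A→C), site 11 (T→G), site 15 (T→G), site 16 (A→G), site 24 (C→A).
19 of the 26 sites match, so the percent identity is 19/26 × 100 = 73.08%.

73.08%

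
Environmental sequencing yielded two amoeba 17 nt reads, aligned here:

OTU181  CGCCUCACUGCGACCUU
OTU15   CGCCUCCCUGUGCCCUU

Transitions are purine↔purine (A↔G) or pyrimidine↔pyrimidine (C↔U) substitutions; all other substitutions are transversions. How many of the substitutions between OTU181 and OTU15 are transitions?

The sequences differ at positions 7 (A/C, transversion), 11 (C/U, transition), 13 (A/C, transversion).
Of the 3 differences, 1 transition and 2 transversions, so the answer is 1.

1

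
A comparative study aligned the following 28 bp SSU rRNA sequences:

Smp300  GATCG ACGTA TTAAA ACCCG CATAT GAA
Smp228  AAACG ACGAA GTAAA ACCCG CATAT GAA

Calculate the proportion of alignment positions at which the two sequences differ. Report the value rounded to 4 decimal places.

0.1429

The sequences differ at positions 1 (G/A), 3 (T/A), 9 (T/A), 11 (T/G).
There are 4 differences over 28 sites, so p = 4/28 = 0.1429.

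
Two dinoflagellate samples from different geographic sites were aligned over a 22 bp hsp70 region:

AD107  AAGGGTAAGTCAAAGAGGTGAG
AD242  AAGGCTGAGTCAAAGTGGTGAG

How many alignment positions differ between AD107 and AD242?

3

Differing sites — 5:G/C; 7:A/G; 16:A/T.
That gives 3 mismatches out of 22 aligned sites, so the Hamming distance is 3.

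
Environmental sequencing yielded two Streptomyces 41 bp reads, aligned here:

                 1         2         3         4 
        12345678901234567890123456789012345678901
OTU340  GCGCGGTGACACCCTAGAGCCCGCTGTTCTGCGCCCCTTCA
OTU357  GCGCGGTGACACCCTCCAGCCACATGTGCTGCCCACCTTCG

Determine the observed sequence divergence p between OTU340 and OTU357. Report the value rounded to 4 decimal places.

0.2195

Differing sites — 16:A/C; 17:G/C; 22:C/A; 23:G/C; 24:C/A; 28:T/G; 33:G/C; 35:C/A; 41:A/G.
There are 9 differences over 41 sites, so p = 9/41 = 0.2195.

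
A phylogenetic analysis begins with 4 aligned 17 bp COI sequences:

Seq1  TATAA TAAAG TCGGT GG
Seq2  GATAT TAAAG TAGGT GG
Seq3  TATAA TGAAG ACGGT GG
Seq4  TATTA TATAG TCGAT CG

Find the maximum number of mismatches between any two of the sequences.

7

Pairwise Hamming distances:
  Seq1 vs Seq2: 3
  Seq1 vs Seq3: 2
  Seq1 vs Seq4: 4
  Seq2 vs Seq3: 5
  Seq2 vs Seq4: 7
  Seq3 vs Seq4: 6
The largest is 7, between Seq2 and Seq4.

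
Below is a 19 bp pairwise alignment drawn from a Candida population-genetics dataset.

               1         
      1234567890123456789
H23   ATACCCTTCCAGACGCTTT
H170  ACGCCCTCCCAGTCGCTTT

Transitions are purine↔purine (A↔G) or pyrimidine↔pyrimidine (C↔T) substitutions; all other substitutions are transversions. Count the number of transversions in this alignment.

1

The sequences differ at positions 2 (T/C, transition), 3 (A/G, transition), 8 (T/C, transition), 13 (A/T, transversion).
Of the 4 differences, 3 transitions and 1 transversion, so the answer is 1.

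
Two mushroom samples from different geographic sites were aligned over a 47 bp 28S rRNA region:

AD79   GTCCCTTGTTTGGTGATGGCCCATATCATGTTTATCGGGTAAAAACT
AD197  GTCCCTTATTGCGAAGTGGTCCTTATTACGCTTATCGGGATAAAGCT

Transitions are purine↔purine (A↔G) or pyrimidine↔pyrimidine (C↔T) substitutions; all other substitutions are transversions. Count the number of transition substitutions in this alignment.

8

The sequences differ at positions 8 (G/A, transition), 11 (T/G, transversion), 12 (G/C, transversion), 14 (T/A, transversion), 15 (G/A, transition), 16 (A/G, transition), 20 (C/T, transition), 23 (A/T, transversion), 27 (C/T, transition), 29 (T/C, transition), 31 (T/C, transition), 40 (T/A, transversion), 41 (A/T, transversion), 45 (A/G, transition).
Of the 14 differences, 8 transitions and 6 transversions, so the answer is 8.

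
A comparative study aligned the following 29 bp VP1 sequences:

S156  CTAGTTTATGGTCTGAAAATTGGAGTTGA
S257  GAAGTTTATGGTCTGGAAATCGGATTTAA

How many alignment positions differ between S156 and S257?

6

The sequences differ at positions 1 (C/G), 2 (T/A), 16 (A/G), 21 (T/C), 25 (G/T), 28 (G/A).
That gives 6 mismatches out of 29 aligned sites, so the Hamming distance is 6.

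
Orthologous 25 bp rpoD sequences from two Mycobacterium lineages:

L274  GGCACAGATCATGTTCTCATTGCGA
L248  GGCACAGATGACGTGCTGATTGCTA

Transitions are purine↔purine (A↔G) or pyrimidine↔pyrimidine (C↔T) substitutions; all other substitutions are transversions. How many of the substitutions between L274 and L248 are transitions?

1

The sequences differ at positions 10 (C/G, transversion), 12 (T/C, transition), 15 (T/G, transversion), 18 (C/G, transversion), 24 (G/T, transversion).
Of the 5 differences, 1 transition and 4 transversions, so the answer is 1.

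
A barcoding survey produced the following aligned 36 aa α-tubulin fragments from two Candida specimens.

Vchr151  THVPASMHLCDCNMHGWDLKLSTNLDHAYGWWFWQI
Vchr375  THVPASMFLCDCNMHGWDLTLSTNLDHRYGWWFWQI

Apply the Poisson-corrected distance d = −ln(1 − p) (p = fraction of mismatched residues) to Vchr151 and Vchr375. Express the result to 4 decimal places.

0.0870

The sequences differ at positions 8 (H/F), 20 (K/T), 28 (A/R).
p = 3/36 = 0.083333.
d = −ln(1 − 0.083333) = −ln(0.916667) = 0.0870.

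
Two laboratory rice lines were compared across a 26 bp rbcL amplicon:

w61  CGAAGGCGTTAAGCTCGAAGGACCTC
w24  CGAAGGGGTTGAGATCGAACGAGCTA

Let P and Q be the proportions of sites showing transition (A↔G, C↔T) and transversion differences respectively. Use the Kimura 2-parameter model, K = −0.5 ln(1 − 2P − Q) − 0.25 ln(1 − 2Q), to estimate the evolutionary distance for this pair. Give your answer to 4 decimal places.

0.2782

The sequences differ at positions 7 (C/G, transversion), 11 (A/G, transition), 14 (C/A, transversion), 20 (G/C, transversion), 23 (C/G, transversion), 26 (C/A, transversion).
Of the 6 differences, 1 transition and 5 transversions over 26 sites: P = 1/26 = 0.038462, Q = 5/26 = 0.192308.
d = −0.5·ln(0.730768) − 0.25·ln(0.615384) = −0.5·(-0.313659) − 0.25·(-0.485509) = 0.2782.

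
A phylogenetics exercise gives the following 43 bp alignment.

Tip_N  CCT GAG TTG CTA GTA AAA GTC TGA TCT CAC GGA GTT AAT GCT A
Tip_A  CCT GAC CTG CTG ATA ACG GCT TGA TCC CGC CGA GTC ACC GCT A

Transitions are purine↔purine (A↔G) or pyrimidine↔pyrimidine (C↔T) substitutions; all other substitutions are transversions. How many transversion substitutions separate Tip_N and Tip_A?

Differing sites — 6:G/C (Tv); 7:T/C (Ti); 12:A/G (Ti); 13:G/A (Ti); 17:A/C (Tv); 18:A/G (Ti); 20:T/C (Ti); 21:C/T (Ti); 27:T/C (Ti); 29:A/G (Ti); 31:G/C (Tv); 36:T/C (Ti); 38:A/C (Tv); 39:T/C (Ti).
Of the 14 differences, 10 transitions and 4 transversions, so the answer is 4.

4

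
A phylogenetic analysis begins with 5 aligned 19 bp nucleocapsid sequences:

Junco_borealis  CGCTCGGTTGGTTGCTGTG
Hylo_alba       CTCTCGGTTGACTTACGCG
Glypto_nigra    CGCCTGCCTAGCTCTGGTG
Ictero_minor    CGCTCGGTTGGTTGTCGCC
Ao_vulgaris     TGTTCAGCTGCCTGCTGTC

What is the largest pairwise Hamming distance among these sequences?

Pairwise Hamming distances:
  Junco_borealis vs Hylo_alba: 7
  Junco_borealis vs Glypto_nigra: 9
  Junco_borealis vs Ictero_minor: 4
  Junco_borealis vs Ao_vulgaris: 7
  Hylo_alba vs Glypto_nigra: 11
  Hylo_alba vs Ictero_minor: 6
  Hylo_alba vs Ao_vulgaris: 11
  Glypto_nigra vs Ictero_minor: 10
  Glypto_nigra vs Ao_vulgaris: 12
  Ictero_minor vs Ao_vulgaris: 9
The largest is 12, between Glypto_nigra and Ao_vulgaris.

12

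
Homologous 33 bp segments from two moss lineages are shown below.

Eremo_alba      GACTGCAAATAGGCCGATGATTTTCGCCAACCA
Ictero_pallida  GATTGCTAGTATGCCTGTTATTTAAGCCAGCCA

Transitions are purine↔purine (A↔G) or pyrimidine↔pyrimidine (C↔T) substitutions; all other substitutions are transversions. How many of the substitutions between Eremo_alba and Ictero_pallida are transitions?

Differing sites — 3:C/T (Ti); 7:A/T (Tv); 9:A/G (Ti); 12:G/T (Tv); 16:G/T (Tv); 17:A/G (Ti); 19:G/T (Tv); 24:T/A (Tv); 25:C/A (Tv); 30:A/G (Ti).
Of the 10 differences, 4 transitions and 6 transversions, so the answer is 4.

4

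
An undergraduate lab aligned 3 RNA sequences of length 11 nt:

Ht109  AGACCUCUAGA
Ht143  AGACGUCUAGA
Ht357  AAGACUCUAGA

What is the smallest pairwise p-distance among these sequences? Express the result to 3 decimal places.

Pairwise Hamming distances:
  Ht109 vs Ht143: 1
  Ht109 vs Ht357: 3
  Ht143 vs Ht357: 4
The smallest is 1 mismatch, between Ht109 and Ht143; p = 1/11 = 0.091.

0.091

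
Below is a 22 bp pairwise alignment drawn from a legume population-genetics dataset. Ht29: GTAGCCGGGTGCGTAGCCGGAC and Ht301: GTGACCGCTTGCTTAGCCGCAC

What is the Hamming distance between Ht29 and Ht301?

6

Differing sites — 3:A/G; 4:G/A; 8:G/C; 9:G/T; 13:G/T; 20:G/C.
That gives 6 mismatches out of 22 aligned sites, so the Hamming distance is 6.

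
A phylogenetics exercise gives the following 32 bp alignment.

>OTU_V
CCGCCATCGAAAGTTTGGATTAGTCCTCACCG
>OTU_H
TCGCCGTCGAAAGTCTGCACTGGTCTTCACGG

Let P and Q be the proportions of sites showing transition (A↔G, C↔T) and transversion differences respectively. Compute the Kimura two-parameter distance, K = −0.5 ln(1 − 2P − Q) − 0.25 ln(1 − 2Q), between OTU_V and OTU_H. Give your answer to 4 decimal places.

Mismatches occur at site 1 (C/T, transition), site 6 (A/G, transition), site 15 (T/C, transition), site 18 (G/C, transversion), site 20 (T/C, transition), site 22 (A/G, transition), site 26 (C/T, transition), site 31 (C/G, transversion).
Of the 8 differences, 6 transitions and 2 transversions over 32 sites: P = 6/32 = 0.187500, Q = 2/32 = 0.062500.
d = −0.5·ln(0.562500) − 0.25·ln(0.875000) = −0.5·(-0.575364) − 0.25·(-0.133531) = 0.3211.

0.3211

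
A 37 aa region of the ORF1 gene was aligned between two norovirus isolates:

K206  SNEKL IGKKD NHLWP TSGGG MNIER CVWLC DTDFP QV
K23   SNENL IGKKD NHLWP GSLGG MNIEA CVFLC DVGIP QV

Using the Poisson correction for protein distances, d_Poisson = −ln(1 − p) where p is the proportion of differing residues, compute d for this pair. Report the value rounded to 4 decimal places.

0.2436

Differing sites — 4:K/N; 16:T/G; 18:G/L; 25:R/A; 28:W/F; 32:T/V; 33:D/G; 34:F/I.
p = 8/37 = 0.216216.
d = −ln(1 − 0.216216) = −ln(0.783784) = 0.2436.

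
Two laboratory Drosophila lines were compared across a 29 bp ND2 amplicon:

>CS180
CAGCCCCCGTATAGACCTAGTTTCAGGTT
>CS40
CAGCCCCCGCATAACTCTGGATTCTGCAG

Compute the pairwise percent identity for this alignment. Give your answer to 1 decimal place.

Differing sites — 10:T/C; 14:G/A; 15:A/C; 16:C/T; 19:A/G; 21:T/A; 25:A/T; 27:G/C; 28:T/A; 29:T/G.
19 of the 29 sites match, so the percent identity is 19/29 × 100 = 65.5%.

65.5%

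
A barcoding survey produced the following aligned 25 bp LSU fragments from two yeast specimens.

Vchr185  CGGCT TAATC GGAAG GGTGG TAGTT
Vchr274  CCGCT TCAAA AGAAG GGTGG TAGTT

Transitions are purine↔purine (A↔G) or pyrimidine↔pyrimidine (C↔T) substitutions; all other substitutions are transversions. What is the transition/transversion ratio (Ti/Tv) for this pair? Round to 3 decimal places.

Mismatches occur at site 2 (G↔C, transversion), site 7 (A↔C, transversion), site 9 (T↔A, transversion), site 10 (C↔A, transversion), site 11 (G↔A, transition).
Of the 5 differences, 1 transition and 4 transversions, so Ti/Tv = 1/4 = 0.250.

0.250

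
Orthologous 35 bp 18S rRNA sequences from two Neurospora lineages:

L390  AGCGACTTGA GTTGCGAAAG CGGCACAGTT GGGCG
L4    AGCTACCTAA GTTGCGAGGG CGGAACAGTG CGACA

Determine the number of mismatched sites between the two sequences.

10

Mismatches occur at site 4 (G/T), site 7 (T/C), site 9 (G/A), site 18 (A/G), site 19 (A/G), site 24 (C/A), site 30 (T/G), site 31 (G/C), site 33 (G/A), site 35 (G/A).
That gives 10 mismatches out of 35 aligned sites, so the Hamming distance is 10.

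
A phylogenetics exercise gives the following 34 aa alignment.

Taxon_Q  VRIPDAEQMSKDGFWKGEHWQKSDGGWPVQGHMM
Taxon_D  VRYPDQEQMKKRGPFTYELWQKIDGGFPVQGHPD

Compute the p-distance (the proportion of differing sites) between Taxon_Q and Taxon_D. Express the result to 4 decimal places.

0.3824

Differing sites — 3:I/Y; 6:A/Q; 10:S/K; 12:D/R; 14:F/P; 15:W/F; 16:K/T; 17:G/Y; 19:H/L; 23:S/I; 27:W/F; 33:M/P; 34:M/D.
There are 13 differences over 34 sites, so p = 13/34 = 0.3824.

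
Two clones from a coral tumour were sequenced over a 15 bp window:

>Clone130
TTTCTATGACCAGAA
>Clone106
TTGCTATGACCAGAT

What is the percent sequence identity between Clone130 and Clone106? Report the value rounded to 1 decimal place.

86.7%

Mismatches occur at site 3 (T/G), site 15 (A/T).
13 of the 15 sites match, so the percent identity is 13/15 × 100 = 86.7%.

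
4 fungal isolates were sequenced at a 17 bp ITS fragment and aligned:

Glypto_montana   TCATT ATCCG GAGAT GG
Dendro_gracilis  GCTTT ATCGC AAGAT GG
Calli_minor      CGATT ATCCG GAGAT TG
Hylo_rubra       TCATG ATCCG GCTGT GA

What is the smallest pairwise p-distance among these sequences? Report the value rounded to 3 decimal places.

0.176

Pairwise Hamming distances:
  Glypto_montana vs Dendro_gracilis: 5
  Glypto_montana vs Calli_minor: 3
  Glypto_montana vs Hylo_rubra: 5
  Dendro_gracilis vs Calli_minor: 7
  Dendro_gracilis vs Hylo_rubra: 10
  Calli_minor vs Hylo_rubra: 8
The smallest is 3 mismatches, between Glypto_montana and Calli_minor; p = 3/17 = 0.176.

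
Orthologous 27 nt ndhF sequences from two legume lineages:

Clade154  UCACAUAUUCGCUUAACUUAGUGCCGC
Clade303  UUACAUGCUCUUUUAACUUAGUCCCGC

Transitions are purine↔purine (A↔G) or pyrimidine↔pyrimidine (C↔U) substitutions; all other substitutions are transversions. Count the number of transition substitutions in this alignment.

4

The sequences differ at positions 2 (C/U, transition), 7 (A/G, transition), 8 (U/C, transition), 11 (G/U, transversion), 12 (C/U, transition), 23 (G/C, transversion).
Of the 6 differences, 4 transitions and 2 transversions, so the answer is 4.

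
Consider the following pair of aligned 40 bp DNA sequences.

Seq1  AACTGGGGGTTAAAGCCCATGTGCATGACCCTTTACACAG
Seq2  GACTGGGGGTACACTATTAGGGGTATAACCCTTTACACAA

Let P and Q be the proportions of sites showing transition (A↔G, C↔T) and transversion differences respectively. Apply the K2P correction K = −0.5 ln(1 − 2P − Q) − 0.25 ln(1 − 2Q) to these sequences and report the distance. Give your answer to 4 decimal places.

Mismatches occur at site 1 (A→G, transition), site 11 (T→A, transversion), site 12 (A→C, transversion), site 14 (A→C, transversion), site 15 (G→T, transversion), site 16 (C→A, transversion), site 17 (C→T, transition), site 18 (C→T, transition), site 20 (T→G, transversion), site 22 (T→G, transversion), site 24 (C→T, transition), site 27 (G→A, transition), site 40 (G→A, transition).
Of the 13 differences, 6 transitions and 7 transversions over 40 sites: P = 6/40 = 0.150000, Q = 7/40 = 0.175000.
d = −0.5·ln(0.525000) − 0.25·ln(0.650000) = −0.5·(-0.644357) − 0.25·(-0.430783) = 0.4299.

0.4299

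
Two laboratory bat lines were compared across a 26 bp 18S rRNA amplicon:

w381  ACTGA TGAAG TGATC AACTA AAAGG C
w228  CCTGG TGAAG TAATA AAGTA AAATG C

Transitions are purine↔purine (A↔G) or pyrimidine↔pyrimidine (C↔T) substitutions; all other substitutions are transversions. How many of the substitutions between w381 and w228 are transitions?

2

The sequences differ at positions 1 (A/C, transversion), 5 (A/G, transition), 12 (G/A, transition), 15 (C/A, transversion), 18 (C/G, transversion), 24 (G/T, transversion).
Of the 6 differences, 2 transitions and 4 transversions, so the answer is 2.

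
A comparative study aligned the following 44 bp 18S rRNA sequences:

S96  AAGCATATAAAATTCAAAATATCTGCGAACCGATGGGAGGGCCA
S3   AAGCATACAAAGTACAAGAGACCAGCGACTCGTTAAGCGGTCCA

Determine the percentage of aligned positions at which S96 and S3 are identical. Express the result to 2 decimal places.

The sequences differ at positions 8 (T/C), 12 (A/G), 14 (T/A), 18 (A/G), 20 (T/G), 22 (T/C), 24 (T/A), 29 (A/C), 30 (C/T), 33 (A/T), 35 (G/A), 36 (G/A), 38 (A/C), 41 (G/T).
30 of the 44 sites match, so the percent identity is 30/44 × 100 = 68.18%.

68.18%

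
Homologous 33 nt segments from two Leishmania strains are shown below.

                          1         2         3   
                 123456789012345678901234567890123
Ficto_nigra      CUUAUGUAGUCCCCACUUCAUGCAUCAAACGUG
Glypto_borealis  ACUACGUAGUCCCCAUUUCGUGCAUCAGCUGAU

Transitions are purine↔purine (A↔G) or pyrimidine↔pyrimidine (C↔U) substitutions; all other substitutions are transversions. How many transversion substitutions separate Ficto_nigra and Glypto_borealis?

Mismatches occur at site 1 (C/A, transversion), site 2 (U/C, transition), site 5 (U/C, transition), site 16 (C/U, transition), site 20 (A/G, transition), site 28 (A/G, transition), site 29 (A/C, transversion), site 30 (C/U, transition), site 32 (U/A, transversion), site 33 (G/U, transversion).
Of the 10 differences, 6 transitions and 4 transversions, so the answer is 4.

4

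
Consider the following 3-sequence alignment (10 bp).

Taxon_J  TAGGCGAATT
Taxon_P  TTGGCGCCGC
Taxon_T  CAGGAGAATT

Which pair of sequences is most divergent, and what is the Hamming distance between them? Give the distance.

Pairwise Hamming distances:
  Taxon_J vs Taxon_P: 5
  Taxon_J vs Taxon_T: 2
  Taxon_P vs Taxon_T: 7
The largest is 7, between Taxon_P and Taxon_T.

7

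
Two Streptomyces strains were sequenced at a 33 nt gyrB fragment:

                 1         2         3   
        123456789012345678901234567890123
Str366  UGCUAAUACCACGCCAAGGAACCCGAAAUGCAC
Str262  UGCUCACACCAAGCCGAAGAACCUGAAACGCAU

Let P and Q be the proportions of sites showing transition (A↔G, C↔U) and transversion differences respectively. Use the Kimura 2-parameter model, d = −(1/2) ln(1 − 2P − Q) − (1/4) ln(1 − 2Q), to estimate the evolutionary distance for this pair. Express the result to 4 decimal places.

Mismatches occur at site 5 (A↔C, transversion), site 7 (U↔C, transition), site 12 (C↔A, transversion), site 16 (A↔G, transition), site 18 (G↔A, transition), site 24 (C↔U, transition), site 29 (U↔C, transition), site 33 (C↔U, transition).
Of the 8 differences, 6 transitions and 2 transversions over 33 sites: P = 6/33 = 0.181818, Q = 2/33 = 0.060606.
d = −0.5·ln(0.575758) − 0.25·ln(0.878788) = −0.5·(-0.552068) − 0.25·(-0.129212) = 0.3083.

0.3083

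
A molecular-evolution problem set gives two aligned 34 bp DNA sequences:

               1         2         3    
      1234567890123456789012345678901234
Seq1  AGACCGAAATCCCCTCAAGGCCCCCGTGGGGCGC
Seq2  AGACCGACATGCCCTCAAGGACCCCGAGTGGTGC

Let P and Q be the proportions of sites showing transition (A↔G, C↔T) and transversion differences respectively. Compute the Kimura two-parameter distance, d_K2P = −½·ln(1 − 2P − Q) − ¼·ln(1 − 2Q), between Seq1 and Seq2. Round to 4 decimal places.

The sequences differ at positions 8 (A/C, transversion), 11 (C/G, transversion), 21 (C/A, transversion), 27 (T/A, transversion), 29 (G/T, transversion), 32 (C/T, transition).
Of the 6 differences, 1 transition and 5 transversions over 34 sites: P = 1/34 = 0.029412, Q = 5/34 = 0.147059.
d = −0.5·ln(0.794117) − 0.25·ln(0.705882) = −0.5·(-0.230524) − 0.25·(-0.348307) = 0.2023.

0.2023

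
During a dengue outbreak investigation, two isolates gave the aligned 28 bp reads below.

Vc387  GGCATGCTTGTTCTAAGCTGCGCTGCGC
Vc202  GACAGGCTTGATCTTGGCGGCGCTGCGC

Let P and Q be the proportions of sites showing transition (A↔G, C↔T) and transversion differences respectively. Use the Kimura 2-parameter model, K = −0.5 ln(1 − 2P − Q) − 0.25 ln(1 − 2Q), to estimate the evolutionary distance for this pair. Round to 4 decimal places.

Mismatches occur at site 2 (G↔A, transition), site 5 (T↔G, transversion), site 11 (T↔A, transversion), site 15 (A↔T, transversion), site 16 (A↔G, transition), site 19 (T↔G, transversion).
Of the 6 differences, 2 transitions and 4 transversions over 28 sites: P = 2/28 = 0.071429, Q = 4/28 = 0.142857.
d = −0.5·ln(0.714285) − 0.25·ln(0.714286) = −0.5·(-0.336473) − 0.25·(-0.336472) = 0.2524.

0.2524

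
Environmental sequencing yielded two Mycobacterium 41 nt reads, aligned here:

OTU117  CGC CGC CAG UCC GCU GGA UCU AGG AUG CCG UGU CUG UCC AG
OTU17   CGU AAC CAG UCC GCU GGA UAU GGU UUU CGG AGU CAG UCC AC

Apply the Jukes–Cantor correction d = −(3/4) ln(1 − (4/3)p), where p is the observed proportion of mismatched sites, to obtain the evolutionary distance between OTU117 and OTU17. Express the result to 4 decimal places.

The sequences differ at positions 3 (C/U), 4 (C/A), 5 (G/A), 20 (C/A), 22 (A/G), 24 (G/U), 25 (A/U), 27 (G/U), 29 (C/G), 31 (U/A), 35 (U/A), 41 (G/C).
p = 12/41 = 0.292683.
d = −0.75 · ln(1 − (4/3)·0.292683) = −0.75 · ln(0.609756) = −0.75 · (-0.494696) = 0.3710.

0.3710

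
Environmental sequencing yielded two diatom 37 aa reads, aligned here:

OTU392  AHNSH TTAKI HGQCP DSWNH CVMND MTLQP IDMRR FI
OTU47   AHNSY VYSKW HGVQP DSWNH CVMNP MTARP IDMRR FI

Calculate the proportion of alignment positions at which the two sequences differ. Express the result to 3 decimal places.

0.270

Differing sites — 5:H/Y; 6:T/V; 7:T/Y; 8:A/S; 10:I/W; 13:Q/V; 14:C/Q; 25:D/P; 28:L/A; 29:Q/R.
There are 10 differences over 37 sites, so p = 10/37 = 0.270.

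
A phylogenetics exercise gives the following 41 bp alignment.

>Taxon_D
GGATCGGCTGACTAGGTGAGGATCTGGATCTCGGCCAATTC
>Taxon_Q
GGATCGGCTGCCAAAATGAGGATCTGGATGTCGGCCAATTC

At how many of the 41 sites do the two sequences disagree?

Differing sites — 11:A/C; 13:T/A; 15:G/A; 16:G/A; 30:C/G.
That gives 5 mismatches out of 41 aligned sites, so the Hamming distance is 5.

5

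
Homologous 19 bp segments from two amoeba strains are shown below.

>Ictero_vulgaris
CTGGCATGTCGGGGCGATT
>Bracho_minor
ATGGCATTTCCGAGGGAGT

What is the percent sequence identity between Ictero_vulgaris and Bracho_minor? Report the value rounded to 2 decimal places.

68.42%

Differing sites — 1:C/A; 8:G/T; 11:G/C; 13:G/A; 15:C/G; 18:T/G.
13 of the 19 sites match, so the percent identity is 13/19 × 100 = 68.42%.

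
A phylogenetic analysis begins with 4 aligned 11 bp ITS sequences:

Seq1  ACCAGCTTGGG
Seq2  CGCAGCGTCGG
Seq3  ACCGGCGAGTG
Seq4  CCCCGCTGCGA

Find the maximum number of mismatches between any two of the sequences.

Pairwise Hamming distances:
  Seq1 vs Seq2: 4
  Seq1 vs Seq3: 4
  Seq1 vs Seq4: 5
  Seq2 vs Seq3: 6
  Seq2 vs Seq4: 5
  Seq3 vs Seq4: 7
The largest is 7, between Seq3 and Seq4.

7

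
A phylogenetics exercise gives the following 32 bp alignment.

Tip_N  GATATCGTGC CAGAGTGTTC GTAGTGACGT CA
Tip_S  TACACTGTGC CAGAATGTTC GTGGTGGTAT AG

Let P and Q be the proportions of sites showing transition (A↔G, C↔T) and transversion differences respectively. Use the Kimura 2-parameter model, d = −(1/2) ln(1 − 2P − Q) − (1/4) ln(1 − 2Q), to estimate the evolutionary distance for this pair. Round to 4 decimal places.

0.5238

Mismatches occur at site 1 (G↔T, transversion), site 3 (T↔C, transition), site 5 (T↔C, transition), site 6 (C↔T, transition), site 15 (G↔A, transition), site 23 (A↔G, transition), site 27 (A↔G, transition), site 28 (C↔T, transition), site 29 (G↔A, transition), site 31 (C↔A, transversion), site 32 (A↔G, transition).
Of the 11 differences, 9 transitions and 2 transversions over 32 sites: P = 9/32 = 0.281250, Q = 2/32 = 0.062500.
d = −0.5·ln(0.375000) − 0.25·ln(0.875000) = −0.5·(-0.980829) − 0.25·(-0.133531) = 0.5238.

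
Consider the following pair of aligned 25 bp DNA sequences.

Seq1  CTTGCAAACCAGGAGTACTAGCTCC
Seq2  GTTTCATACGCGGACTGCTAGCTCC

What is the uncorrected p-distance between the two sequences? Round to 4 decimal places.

0.2800

The sequences differ at positions 1 (C/G), 4 (G/T), 7 (A/T), 10 (C/G), 11 (A/C), 15 (G/C), 17 (A/G).
There are 7 differences over 25 sites, so p = 7/25 = 0.2800.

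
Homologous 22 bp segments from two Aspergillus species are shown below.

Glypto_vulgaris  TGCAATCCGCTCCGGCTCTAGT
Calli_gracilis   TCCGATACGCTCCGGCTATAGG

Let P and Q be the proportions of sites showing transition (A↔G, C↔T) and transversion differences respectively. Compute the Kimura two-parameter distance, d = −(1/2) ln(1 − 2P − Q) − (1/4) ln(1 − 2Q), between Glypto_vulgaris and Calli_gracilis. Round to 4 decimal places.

Mismatches occur at site 2 (G→C, transversion), site 4 (A→G, transition), site 7 (C→A, transversion), site 18 (C→A, transversion), site 22 (T→G, transversion).
Of the 5 differences, 1 transition and 4 transversions over 22 sites: P = 1/22 = 0.045455, Q = 4/22 = 0.181818.
d = −0.5·ln(0.727272) − 0.25·ln(0.636364) = −0.5·(-0.318455) − 0.25·(-0.451985) = 0.2722.

0.2722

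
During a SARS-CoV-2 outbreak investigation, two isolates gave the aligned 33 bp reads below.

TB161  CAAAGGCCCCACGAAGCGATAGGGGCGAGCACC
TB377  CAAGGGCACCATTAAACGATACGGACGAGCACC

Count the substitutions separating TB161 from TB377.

Mismatches occur at site 4 (A/G), site 8 (C/A), site 12 (C/T), site 13 (G/T), site 16 (G/A), site 22 (G/C), site 25 (G/A).
That gives 7 mismatches out of 33 aligned sites, so the Hamming distance is 7.

7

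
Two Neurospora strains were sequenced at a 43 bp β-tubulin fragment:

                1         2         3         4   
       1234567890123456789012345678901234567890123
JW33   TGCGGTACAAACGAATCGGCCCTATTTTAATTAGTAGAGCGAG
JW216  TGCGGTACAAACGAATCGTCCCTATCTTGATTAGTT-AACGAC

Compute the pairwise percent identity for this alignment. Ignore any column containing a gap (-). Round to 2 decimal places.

85.71%

Excluding the 1 gap column leaves 42 comparable sites.
The sequences differ at positions 19 (G/T), 26 (T/C), 29 (A/G), 36 (A/T), 39 (G/A), 43 (G/C).
36 of the 42 comparable sites match, so the percent identity is 36/42 × 100 = 85.71%.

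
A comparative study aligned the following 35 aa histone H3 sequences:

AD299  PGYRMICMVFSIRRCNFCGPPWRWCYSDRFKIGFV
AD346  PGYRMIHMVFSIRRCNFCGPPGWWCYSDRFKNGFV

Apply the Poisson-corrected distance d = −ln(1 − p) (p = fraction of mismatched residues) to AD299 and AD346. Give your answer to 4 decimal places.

0.1214

Mismatches occur at site 7 (C↔H), site 22 (W↔G), site 23 (R↔W), site 32 (I↔N).
p = 4/35 = 0.114286.
d = −ln(1 − 0.114286) = −ln(0.885714) = 0.1214.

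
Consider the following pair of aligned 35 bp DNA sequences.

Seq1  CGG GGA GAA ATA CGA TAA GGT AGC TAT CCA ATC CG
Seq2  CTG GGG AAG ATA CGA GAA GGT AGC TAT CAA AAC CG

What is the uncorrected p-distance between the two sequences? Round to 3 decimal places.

The sequences differ at positions 2 (G/T), 6 (A/G), 7 (G/A), 9 (A/G), 16 (T/G), 29 (C/A), 32 (T/A).
There are 7 differences over 35 sites, so p = 7/35 = 0.200.

0.200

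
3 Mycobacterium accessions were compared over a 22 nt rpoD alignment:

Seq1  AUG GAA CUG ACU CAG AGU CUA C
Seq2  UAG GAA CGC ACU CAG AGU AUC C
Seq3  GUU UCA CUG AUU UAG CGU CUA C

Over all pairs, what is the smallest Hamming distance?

6

Pairwise Hamming distances:
  Seq1 vs Seq2: 6
  Seq1 vs Seq3: 7
  Seq2 vs Seq3: 12
The smallest is 6, between Seq1 and Seq2.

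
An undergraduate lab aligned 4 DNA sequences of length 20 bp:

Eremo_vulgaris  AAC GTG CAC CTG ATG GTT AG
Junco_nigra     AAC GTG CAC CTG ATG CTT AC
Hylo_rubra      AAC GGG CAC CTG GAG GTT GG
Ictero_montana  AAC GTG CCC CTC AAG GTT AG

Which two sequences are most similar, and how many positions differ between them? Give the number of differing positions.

2

Pairwise Hamming distances:
  Eremo_vulgaris vs Junco_nigra: 2
  Eremo_vulgaris vs Hylo_rubra: 4
  Eremo_vulgaris vs Ictero_montana: 3
  Junco_nigra vs Hylo_rubra: 6
  Junco_nigra vs Ictero_montana: 5
  Hylo_rubra vs Ictero_montana: 5
The smallest is 2, between Eremo_vulgaris and Junco_nigra.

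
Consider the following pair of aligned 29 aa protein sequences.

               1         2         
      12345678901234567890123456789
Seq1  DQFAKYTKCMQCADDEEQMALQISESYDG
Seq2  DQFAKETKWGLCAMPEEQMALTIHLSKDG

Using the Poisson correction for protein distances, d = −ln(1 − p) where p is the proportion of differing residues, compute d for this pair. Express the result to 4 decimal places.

0.4229

The sequences differ at positions 6 (Y/E), 9 (C/W), 10 (M/G), 11 (Q/L), 14 (D/M), 15 (D/P), 22 (Q/T), 24 (S/H), 25 (E/L), 27 (Y/K).
p = 10/29 = 0.344828.
d = −ln(1 − 0.344828) = −ln(0.655172) = 0.4229.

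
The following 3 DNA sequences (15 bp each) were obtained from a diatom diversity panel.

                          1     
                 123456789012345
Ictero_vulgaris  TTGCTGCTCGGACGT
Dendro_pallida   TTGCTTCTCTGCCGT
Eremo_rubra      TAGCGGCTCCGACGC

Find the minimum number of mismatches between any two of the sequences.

Pairwise Hamming distances:
  Ictero_vulgaris vs Dendro_pallida: 3
  Ictero_vulgaris vs Eremo_rubra: 4
  Dendro_pallida vs Eremo_rubra: 6
The smallest is 3, between Ictero_vulgaris and Dendro_pallida.

3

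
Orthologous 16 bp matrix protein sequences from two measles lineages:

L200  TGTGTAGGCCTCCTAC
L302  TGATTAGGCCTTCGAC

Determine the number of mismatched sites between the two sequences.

4

The sequences differ at positions 3 (T/A), 4 (G/T), 12 (C/T), 14 (T/G).
That gives 4 mismatches out of 16 aligned sites, so the Hamming distance is 4.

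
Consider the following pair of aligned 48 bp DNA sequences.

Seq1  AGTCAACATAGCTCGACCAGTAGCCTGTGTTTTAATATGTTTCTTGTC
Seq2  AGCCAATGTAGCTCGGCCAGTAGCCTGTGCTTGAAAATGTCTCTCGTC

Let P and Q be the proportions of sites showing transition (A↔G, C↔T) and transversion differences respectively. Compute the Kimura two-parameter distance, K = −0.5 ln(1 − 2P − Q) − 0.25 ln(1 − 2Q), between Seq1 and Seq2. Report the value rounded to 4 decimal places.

0.2245

Differing sites — 3:T/C (Ti); 7:C/T (Ti); 8:A/G (Ti); 16:A/G (Ti); 30:T/C (Ti); 33:T/G (Tv); 36:T/A (Tv); 41:T/C (Ti); 45:T/C (Ti).
Of the 9 differences, 7 transitions and 2 transversions over 48 sites: P = 7/48 = 0.145833, Q = 2/48 = 0.041667.
d = −0.5·ln(0.666667) − 0.25·ln(0.916666) = −0.5·(-0.405465) − 0.25·(-0.087012) = 0.2245.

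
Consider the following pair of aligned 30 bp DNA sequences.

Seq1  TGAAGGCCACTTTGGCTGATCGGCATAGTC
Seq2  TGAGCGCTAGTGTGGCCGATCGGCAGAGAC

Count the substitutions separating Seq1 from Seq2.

Differing sites — 4:A/G; 5:G/C; 8:C/T; 10:C/G; 12:T/G; 17:T/C; 26:T/G; 29:T/A.
That gives 8 mismatches out of 30 aligned sites, so the Hamming distance is 8.

8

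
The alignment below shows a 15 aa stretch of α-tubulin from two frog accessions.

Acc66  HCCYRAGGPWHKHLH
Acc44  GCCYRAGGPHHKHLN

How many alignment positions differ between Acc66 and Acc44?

3

Differing sites — 1:H/G; 10:W/H; 15:H/N.
That gives 3 mismatches out of 15 aligned sites, so the Hamming distance is 3.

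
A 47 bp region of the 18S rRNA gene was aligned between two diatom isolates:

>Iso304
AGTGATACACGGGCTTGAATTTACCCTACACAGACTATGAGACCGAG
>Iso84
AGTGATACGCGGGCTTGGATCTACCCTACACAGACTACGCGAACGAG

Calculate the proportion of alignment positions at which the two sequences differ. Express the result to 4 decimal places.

0.1277

Mismatches occur at site 9 (A/G), site 18 (A/G), site 21 (T/C), site 38 (T/C), site 40 (A/C), site 43 (C/A).
There are 6 differences over 47 sites, so p = 6/47 = 0.1277.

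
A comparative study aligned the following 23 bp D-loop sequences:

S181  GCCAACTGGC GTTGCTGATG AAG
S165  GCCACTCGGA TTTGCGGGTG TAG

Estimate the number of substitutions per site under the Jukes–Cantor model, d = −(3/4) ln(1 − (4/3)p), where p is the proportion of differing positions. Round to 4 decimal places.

0.4674

The sequences differ at positions 5 (A/C), 6 (C/T), 7 (T/C), 10 (C/A), 11 (G/T), 16 (T/G), 18 (A/G), 21 (A/T).
p = 8/23 = 0.347826.
d = −0.75 · ln(1 − (4/3)·0.347826) = −0.75 · ln(0.536232) = −0.75 · (-0.623188) = 0.4674.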